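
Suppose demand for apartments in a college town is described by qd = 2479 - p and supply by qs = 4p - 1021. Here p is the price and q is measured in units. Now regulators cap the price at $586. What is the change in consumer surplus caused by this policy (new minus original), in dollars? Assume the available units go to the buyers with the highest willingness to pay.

46854

Equilibrium: 2479 - p = 4p - 1021, so 3500 = 5p and p* = 700, q* = 1779.
The ceiling of 586 is below the equilibrium price 700, so it binds.
At p = 586: qd = 2479 - 586 = 1893 and qs = 4·586 - 1021 = 1323.
Consumer surplus without the control is ½ · (2479 - 700) · 1779 = 1582420.5.
With the ceiling, 1323 units are sold at 586 (assume they go to the highest-value buyers). The demand price at q = 1323 is 1156, so CS = ½ · [(2479 - 586) + (1156 - 586)] · 1323 = 1629274.5.
Change in consumer surplus = 1629274.5 - 1582420.5 = 46854.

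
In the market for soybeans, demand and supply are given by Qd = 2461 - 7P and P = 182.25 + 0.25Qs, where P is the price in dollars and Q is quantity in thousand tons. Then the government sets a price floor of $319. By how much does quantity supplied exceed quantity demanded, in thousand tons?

319

Rearranging supply gives Qs = 4P - 729. In a free market, 2461 - 7P = 4P - 729 gives the equilibrium P* = 290, Q* = 431.
The floor of 319 is above the equilibrium price 290, so it binds.
At P = 319: Qd = 2461 - 7·319 = 228 and Qs = 4·319 - 729 = 547.
Surplus = Qs - Qd = 547 - 228 = 319.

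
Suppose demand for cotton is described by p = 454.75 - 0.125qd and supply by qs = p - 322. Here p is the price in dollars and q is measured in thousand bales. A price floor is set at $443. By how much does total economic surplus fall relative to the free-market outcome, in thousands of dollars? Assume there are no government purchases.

324

Rearranging demand gives qd = 3638 - 8p. Without the control the market clears where 3638 - 8p = p - 322, i.e. p* = 440 and q* = 118.
Because the floor (443) lies above the market-clearing price, it is binding.
At p = 443: qd = 3638 - 8·443 = 94 and qs = 443 - 322 = 121.
Quantity traded falls to 94. At q = 94 the demand price is (3638 - 94)/8 = 443 and the supply price is 322 + 94 = 416.
Deadweight loss = ½ · (443 - 416) · (118 - 94) = ½ · 27 · 24 = 324.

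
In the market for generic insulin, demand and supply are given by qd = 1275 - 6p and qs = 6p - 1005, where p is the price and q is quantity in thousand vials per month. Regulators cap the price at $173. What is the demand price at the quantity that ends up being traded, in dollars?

207

Without the control the market clears where 1275 - 6p = 6p - 1005, i.e. p* = 190 and q* = 135.
Since 173 < 190, the ceiling is binding.
At p = 173: qd = 1275 - 6·173 = 237 and qs = 6·173 - 1005 = 33.
Only 33 units reach the market. On the demand curve, the marginal buyer's willingness to pay at q = 33 is (1275 - 33)/6 = 207.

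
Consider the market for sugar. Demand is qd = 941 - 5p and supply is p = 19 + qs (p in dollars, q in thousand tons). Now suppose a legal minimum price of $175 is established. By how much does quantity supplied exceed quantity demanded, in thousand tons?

90

Rearranging supply gives qs = p - 19. Equilibrium: 941 - 5p = p - 19, so 960 = 6p and p* = 160, q* = 141.
The floor of 175 is above the equilibrium price 160, so it binds.
At p = 175: qd = 941 - 5·175 = 66 and qs = 175 - 19 = 156.
Surplus = qs - qd = 156 - 66 = 90.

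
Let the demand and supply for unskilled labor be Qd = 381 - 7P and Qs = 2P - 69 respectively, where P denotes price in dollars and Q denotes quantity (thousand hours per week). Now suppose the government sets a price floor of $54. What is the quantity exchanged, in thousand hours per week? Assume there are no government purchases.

3

In a free market, 381 - 7P = 2P - 69 gives the equilibrium P* = 50, Q* = 31.
The floor of 54 is above the equilibrium price 50, so it binds.
At P = 54: Qd = 381 - 7·54 = 3 and Qs = 2·54 - 69 = 39.
The quantity actually transacted is the short side, demand: 3.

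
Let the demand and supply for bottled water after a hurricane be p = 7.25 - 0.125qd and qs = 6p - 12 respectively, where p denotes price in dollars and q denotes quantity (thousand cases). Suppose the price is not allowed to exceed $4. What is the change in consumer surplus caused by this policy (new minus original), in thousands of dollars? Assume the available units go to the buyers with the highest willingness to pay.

Rearranging demand gives qd = 58 - 8p. Equilibrium: 58 - 8p = 6p - 12, so 70 = 14p and p* = 5, q* = 18.
Because the ceiling (4) lies below the market-clearing price, it is binding.
At p = 4: qd = 58 - 8·4 = 26 and qs = 6·4 - 12 = 12.
Consumer surplus without the control is ½ · (7.25 - 5) · 18 = 20.25.
With the ceiling, 12 units are sold at 4 (assume they go to the highest-value buyers). The demand price at q = 12 is 5.75, so CS = ½ · [(7.25 - 4) + (5.75 - 4)] · 12 = 30.
Change in consumer surplus = 30 - 20.25 = 9.75.

9.75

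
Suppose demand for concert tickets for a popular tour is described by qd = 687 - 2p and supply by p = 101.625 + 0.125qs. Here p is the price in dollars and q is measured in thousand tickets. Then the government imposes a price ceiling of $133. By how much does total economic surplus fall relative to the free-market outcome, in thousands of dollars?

Rearranging supply gives qs = 8p - 813. Without the control the market clears where 687 - 2p = 8p - 813, i.e. p* = 150 and q* = 387.
Because the ceiling (133) lies below the market-clearing price, it is binding.
At p = 133: qd = 687 - 2·133 = 421 and qs = 8·133 - 813 = 251.
Quantity traded falls to 251. At q = 251 the demand price is (687 - 251)/2 = 218 and the supply price is (813 + 251)/8 = 133.
Deadweight loss = ½ · (218 - 133) · (387 - 251) = ½ · 85 · 136 = 5780.

5780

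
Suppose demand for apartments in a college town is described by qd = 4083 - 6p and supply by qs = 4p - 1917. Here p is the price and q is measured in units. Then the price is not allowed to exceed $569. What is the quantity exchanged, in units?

Equilibrium: 4083 - 6p = 4p - 1917, so 6000 = 10p and p* = 600, q* = 483.
Because the ceiling (569) lies below the market-clearing price, it is binding.
At p = 569: qd = 4083 - 6·569 = 669 and qs = 4·569 - 1917 = 359.
The quantity actually transacted is the short side, supply: 359.

359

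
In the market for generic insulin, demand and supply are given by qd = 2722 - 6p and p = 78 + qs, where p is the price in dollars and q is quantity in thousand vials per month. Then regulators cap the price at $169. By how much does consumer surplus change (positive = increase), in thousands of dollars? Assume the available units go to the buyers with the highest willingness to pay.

16574.25

Rearranging supply gives qs = p - 78. In a free market, 2722 - 6p = p - 78 gives the equilibrium p* = 400, q* = 322.
Because the ceiling (169) lies below the market-clearing price, it is binding.
At p = 169: qd = 2722 - 6·169 = 1708 and qs = 169 - 78 = 91.
Consumer surplus without the control is ½ · (1361/3 - 400) · 322 = 25921/3.
With the ceiling, 91 units are sold at 169 (assume they go to the highest-value buyers). The demand price at q = 91 is 438.5, so CS = ½ · [(1361/3 - 169) + (438.5 - 169)] · 91 = 302575/12.
Change in consumer surplus = 302575/12 - 25921/3 = 16574.25.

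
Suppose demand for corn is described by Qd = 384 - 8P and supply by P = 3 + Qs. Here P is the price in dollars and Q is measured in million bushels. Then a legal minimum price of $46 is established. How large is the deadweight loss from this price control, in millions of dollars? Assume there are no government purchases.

324

Rearranging supply gives Qs = P - 3. Setting quantity demanded equal to quantity supplied, 384 - 8P = P - 3, gives P* = 43 and Q* = 40.
Because the floor (46) lies above the market-clearing price, it is binding.
At P = 46: Qd = 384 - 8·46 = 16 and Qs = 46 - 3 = 43.
Quantity traded falls to 16. At Q = 16 the demand price is (384 - 16)/8 = 46 and the supply price is 3 + 16 = 19.
Deadweight loss = ½ · (46 - 19) · (40 - 16) = ½ · 27 · 24 = 324.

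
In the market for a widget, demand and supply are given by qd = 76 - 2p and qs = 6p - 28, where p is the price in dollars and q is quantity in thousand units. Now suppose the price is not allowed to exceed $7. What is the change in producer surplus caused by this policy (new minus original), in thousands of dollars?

-192

Equilibrium: 76 - 2p = 6p - 28, so 104 = 8p and p* = 13, q* = 50.
Because the ceiling (7) lies below the market-clearing price, it is binding.
At p = 7: qd = 76 - 2·7 = 62 and qs = 6·7 - 28 = 14.
Producer surplus without the control is ½ · (13 - 14/3) · 50 = 625/3.
With the ceiling, producers sell 14 units at 7, so PS = ½ · (7 - 14/3) · 14 = 49/3.
Change in producer surplus = 49/3 - 625/3 = -192.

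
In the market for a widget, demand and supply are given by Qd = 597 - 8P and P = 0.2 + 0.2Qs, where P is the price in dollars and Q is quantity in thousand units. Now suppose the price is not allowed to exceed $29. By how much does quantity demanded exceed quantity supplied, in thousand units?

Rearranging supply gives Qs = 5P - 1. In a free market, 597 - 8P = 5P - 1 gives the equilibrium P* = 46, Q* = 229.
Because the ceiling (29) lies below the market-clearing price, it is binding.
At P = 29: Qd = 597 - 8·29 = 365 and Qs = 5·29 - 1 = 144.
Shortage = Qd - Qs = 365 - 144 = 221.

221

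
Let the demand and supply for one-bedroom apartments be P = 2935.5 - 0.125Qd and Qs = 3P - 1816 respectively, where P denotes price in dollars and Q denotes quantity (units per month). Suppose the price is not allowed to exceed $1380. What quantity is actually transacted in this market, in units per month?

Rearranging demand gives Qd = 23484 - 8P. Without the control the market clears where 23484 - 8P = 3P - 1816, i.e. P* = 2300 and Q* = 5084.
Since 1380 < 2300, the ceiling is binding.
At P = 1380: Qd = 23484 - 8·1380 = 12444 and Qs = 3·1380 - 1816 = 2324.
The quantity actually transacted is the short side, supply: 2324.

2324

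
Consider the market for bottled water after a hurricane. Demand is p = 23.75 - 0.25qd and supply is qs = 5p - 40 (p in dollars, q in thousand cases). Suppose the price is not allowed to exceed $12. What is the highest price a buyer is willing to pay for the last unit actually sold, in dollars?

Rearranging demand gives qd = 95 - 4p. Setting quantity demanded equal to quantity supplied, 95 - 4p = 5p - 40, gives p* = 15 and q* = 35.
Because the ceiling (12) lies below the market-clearing price, it is binding.
At p = 12: qd = 95 - 4·12 = 47 and qs = 5·12 - 40 = 20.
Only 20 units reach the market. On the demand curve, the marginal buyer's willingness to pay at q = 20 is (95 - 20)/4 = 18.75.

18.75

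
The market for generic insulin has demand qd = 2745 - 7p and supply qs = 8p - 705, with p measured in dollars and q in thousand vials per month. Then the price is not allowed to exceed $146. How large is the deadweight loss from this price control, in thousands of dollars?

Equilibrium: 2745 - 7p = 8p - 705, so 3450 = 15p and p* = 230, q* = 1135.
Because the ceiling (146) lies below the market-clearing price, it is binding.
At p = 146: qd = 2745 - 7·146 = 1723 and qs = 8·146 - 705 = 463.
Quantity traded falls to 463. At q = 463 the demand price is (2745 - 463)/7 = 326 and the supply price is (705 + 463)/8 = 146.
Deadweight loss = ½ · (326 - 146) · (1135 - 463) = ½ · 180 · 672 = 60480.

60480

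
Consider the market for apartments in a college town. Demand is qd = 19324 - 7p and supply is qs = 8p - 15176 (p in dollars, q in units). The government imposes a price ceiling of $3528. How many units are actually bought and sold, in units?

3224

In a free market, 19324 - 7p = 8p - 15176 gives the equilibrium p* = 2300, q* = 3224.
The ceiling of 3528 is above the equilibrium price 2300, so it is not binding; the market clears at p* = 2300, q* = 3224.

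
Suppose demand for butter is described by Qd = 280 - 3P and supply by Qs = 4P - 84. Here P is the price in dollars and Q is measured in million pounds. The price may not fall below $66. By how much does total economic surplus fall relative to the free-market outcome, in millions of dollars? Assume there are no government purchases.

In a free market, 280 - 3P = 4P - 84 gives the equilibrium P* = 52, Q* = 124.
The floor of 66 is above the equilibrium price 52, so it binds.
At P = 66: Qd = 280 - 3·66 = 82 and Qs = 4·66 - 84 = 180.
Quantity traded falls to 82. At Q = 82 the demand price is (280 - 82)/3 = 66 and the supply price is (84 + 82)/4 = 41.5.
Deadweight loss = ½ · (66 - 41.5) · (124 - 82) = ½ · 24.5 · 42 = 514.5.

514.5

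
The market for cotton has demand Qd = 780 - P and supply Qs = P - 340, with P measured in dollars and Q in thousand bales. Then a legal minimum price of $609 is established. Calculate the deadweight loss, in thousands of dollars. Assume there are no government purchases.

Equilibrium: 780 - P = P - 340, so 1120 = 2P and P* = 560, Q* = 220.
Because the floor (609) lies above the market-clearing price, it is binding.
At P = 609: Qd = 780 - 609 = 171 and Qs = 609 - 340 = 269.
Quantity traded falls to 171. At Q = 171 the demand price is 780 - 171 = 609 and the supply price is 340 + 171 = 511.
Deadweight loss = ½ · (609 - 511) · (220 - 171) = ½ · 98 · 49 = 2401.

2401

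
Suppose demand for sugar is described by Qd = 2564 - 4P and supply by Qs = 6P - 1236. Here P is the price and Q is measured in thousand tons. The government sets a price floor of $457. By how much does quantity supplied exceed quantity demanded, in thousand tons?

Equilibrium: 2564 - 4P = 6P - 1236, so 3800 = 10P and P* = 380, Q* = 1044.
The floor of 457 is above the equilibrium price 380, so it binds.
At P = 457: Qd = 2564 - 4·457 = 736 and Qs = 6·457 - 1236 = 1506.
Surplus = Qs - Qd = 1506 - 736 = 770.

770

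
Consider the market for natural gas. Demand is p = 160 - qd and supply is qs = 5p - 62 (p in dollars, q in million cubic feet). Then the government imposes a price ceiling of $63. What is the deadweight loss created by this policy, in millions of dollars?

Rearranging demand gives qd = 160 - p. Setting quantity demanded equal to quantity supplied, 160 - p = 5p - 62, gives p* = 37 and q* = 123.
Since 63 is above p* = 37, the ceiling does not bind and the free-market outcome prevails.
Since the control does not bind, no trades are prevented and deadweight loss is zero.

0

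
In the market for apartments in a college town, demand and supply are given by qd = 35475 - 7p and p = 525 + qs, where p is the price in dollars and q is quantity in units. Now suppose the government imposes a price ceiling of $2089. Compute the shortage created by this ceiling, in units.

19288

Rearranging supply gives qs = p - 525. Setting quantity demanded equal to quantity supplied, 35475 - 7p = p - 525, gives p* = 4500 and q* = 3975.
The ceiling of 2089 is below the equilibrium price 4500, so it binds.
At p = 2089: qd = 35475 - 7·2089 = 20852 and qs = 2089 - 525 = 1564.
Shortage = qd - qs = 20852 - 1564 = 19288.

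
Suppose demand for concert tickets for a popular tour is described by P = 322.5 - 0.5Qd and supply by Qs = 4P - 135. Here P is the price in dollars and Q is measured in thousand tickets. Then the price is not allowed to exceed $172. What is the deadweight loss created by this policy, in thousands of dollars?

Rearranging demand gives Qd = 645 - 2P. In a free market, 645 - 2P = 4P - 135 gives the equilibrium P* = 130, Q* = 385.
The ceiling of 172 is above the equilibrium price 130, so it is not binding; the market clears at P* = 130, Q* = 385.
Since the control does not bind, no trades are prevented and deadweight loss is zero.

0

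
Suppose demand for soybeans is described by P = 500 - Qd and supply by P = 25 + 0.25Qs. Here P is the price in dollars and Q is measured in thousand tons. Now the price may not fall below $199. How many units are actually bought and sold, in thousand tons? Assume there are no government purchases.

Rearranging demand gives Qd = 500 - P; rearranging supply gives Qs = 4P - 100. Without the control the market clears where 500 - P = 4P - 100, i.e. P* = 120 and Q* = 380.
Since 199 > 120, the floor is binding.
At P = 199: Qd = 500 - 199 = 301 and Qs = 4·199 - 100 = 696.
The quantity actually transacted is the short side, demand: 301.

301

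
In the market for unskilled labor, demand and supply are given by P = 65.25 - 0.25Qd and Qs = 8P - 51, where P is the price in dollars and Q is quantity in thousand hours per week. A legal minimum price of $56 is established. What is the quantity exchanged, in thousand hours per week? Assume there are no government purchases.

37

Rearranging demand gives Qd = 261 - 4P. Equilibrium: 261 - 4P = 8P - 51, so 312 = 12P and P* = 26, Q* = 157.
Because the floor (56) lies above the market-clearing price, it is binding.
At P = 56: Qd = 261 - 4·56 = 37 and Qs = 8·56 - 51 = 397.
The quantity actually transacted is the short side, demand: 37.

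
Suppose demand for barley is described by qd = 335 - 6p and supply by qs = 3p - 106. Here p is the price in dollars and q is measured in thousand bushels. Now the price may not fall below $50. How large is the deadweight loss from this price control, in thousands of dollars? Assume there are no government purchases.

Without the control the market clears where 335 - 6p = 3p - 106, i.e. p* = 49 and q* = 41.
Since 50 > 49, the floor is binding.
At p = 50: qd = 335 - 6·50 = 35 and qs = 3·50 - 106 = 44.
Quantity traded falls to 35. At q = 35 the demand price is (335 - 35)/6 = 50 and the supply price is (106 + 35)/3 = 47.
Deadweight loss = ½ · (50 - 47) · (41 - 35) = ½ · 3 · 6 = 9.

9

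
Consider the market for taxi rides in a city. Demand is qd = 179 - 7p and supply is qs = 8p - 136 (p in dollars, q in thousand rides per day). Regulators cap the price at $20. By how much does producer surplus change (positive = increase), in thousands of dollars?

Equilibrium: 179 - 7p = 8p - 136, so 315 = 15p and p* = 21, q* = 32.
Because the ceiling (20) lies below the market-clearing price, it is binding.
At p = 20: qd = 179 - 7·20 = 39 and qs = 8·20 - 136 = 24.
Producer surplus without the control is ½ · (21 - 17) · 32 = 64.
With the ceiling, producers sell 24 units at 20, so PS = ½ · (20 - 17) · 24 = 36.
Change in producer surplus = 36 - 64 = -28.

-28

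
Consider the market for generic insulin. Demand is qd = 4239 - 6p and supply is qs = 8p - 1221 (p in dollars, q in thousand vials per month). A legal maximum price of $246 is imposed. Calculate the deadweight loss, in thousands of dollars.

193536

In a free market, 4239 - 6p = 8p - 1221 gives the equilibrium p* = 390, q* = 1899.
Because the ceiling (246) lies below the market-clearing price, it is binding.
At p = 246: qd = 4239 - 6·246 = 2763 and qs = 8·246 - 1221 = 747.
Quantity traded falls to 747. At q = 747 the demand price is (4239 - 747)/6 = 582 and the supply price is (1221 + 747)/8 = 246.
Deadweight loss = ½ · (582 - 246) · (1899 - 747) = ½ · 336 · 1152 = 193536.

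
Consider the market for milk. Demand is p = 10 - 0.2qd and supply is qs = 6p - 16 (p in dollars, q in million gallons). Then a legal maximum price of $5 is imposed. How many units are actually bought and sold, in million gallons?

Rearranging demand gives qd = 50 - 5p. Without the control the market clears where 50 - 5p = 6p - 16, i.e. p* = 6 and q* = 20.
The ceiling of 5 is below the equilibrium price 6, so it binds.
At p = 5: qd = 50 - 5·5 = 25 and qs = 6·5 - 16 = 14.
The quantity actually transacted is the short side, supply: 14.

14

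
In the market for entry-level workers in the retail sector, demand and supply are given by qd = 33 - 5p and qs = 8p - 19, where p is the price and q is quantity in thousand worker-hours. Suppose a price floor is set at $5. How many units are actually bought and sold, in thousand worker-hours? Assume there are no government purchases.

8

Without the control the market clears where 33 - 5p = 8p - 19, i.e. p* = 4 and q* = 13.
The floor of 5 is above the equilibrium price 4, so it binds.
At p = 5: qd = 33 - 5·5 = 8 and qs = 8·5 - 19 = 21.
The quantity actually transacted is the short side, demand: 8.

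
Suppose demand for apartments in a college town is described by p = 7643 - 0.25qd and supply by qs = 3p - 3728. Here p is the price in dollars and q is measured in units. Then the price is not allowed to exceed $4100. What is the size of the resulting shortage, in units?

Rearranging demand gives qd = 30572 - 4p. Without the control the market clears where 30572 - 4p = 3p - 3728, i.e. p* = 4900 and q* = 10972.
Because the ceiling (4100) lies below the market-clearing price, it is binding.
At p = 4100: qd = 30572 - 4·4100 = 14172 and qs = 3·4100 - 3728 = 8572.
Shortage = qd - qs = 14172 - 8572 = 5600.

5600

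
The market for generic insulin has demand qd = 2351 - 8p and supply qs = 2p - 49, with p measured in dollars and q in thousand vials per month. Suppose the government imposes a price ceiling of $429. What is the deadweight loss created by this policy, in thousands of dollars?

Equilibrium: 2351 - 8p = 2p - 49, so 2400 = 10p and p* = 240, q* = 431.
The ceiling of 429 is above the equilibrium price 240, so it is not binding; the market clears at p* = 240, q* = 431.
Since the control does not bind, no trades are prevented and deadweight loss is zero.

0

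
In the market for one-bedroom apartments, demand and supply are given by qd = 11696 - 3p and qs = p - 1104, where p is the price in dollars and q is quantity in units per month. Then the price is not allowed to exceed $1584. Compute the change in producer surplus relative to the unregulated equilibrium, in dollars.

In a free market, 11696 - 3p = p - 1104 gives the equilibrium p* = 3200, q* = 2096.
Since 1584 < 3200, the ceiling is binding.
At p = 1584: qd = 11696 - 3·1584 = 6944 and qs = 1584 - 1104 = 480.
Producer surplus without the control is ½ · (3200 - 1104) · 2096 = 2196608.
With the ceiling, producers sell 480 units at 1584, so PS = ½ · (1584 - 1104) · 480 = 115200.
Change in producer surplus = 115200 - 2196608 = -2081408.

-2081408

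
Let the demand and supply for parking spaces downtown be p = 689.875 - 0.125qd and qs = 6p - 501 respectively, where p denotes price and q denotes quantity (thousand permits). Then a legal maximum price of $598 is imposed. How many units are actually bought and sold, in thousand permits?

2079

Rearranging demand gives qd = 5519 - 8p. Equilibrium: 5519 - 8p = 6p - 501, so 6020 = 14p and p* = 430, q* = 2079.
The ceiling of 598 is above the equilibrium price 430, so it is not binding; the market clears at p* = 430, q* = 2079.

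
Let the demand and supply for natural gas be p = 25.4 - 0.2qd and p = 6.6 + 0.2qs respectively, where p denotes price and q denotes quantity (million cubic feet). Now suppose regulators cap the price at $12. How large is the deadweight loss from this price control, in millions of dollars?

Rearranging demand gives qd = 127 - 5p; rearranging supply gives qs = 5p - 33. Without the control the market clears where 127 - 5p = 5p - 33, i.e. p* = 16 and q* = 47.
Because the ceiling (12) lies below the market-clearing price, it is binding.
At p = 12: qd = 127 - 5·12 = 67 and qs = 5·12 - 33 = 27.
Quantity traded falls to 27. At q = 27 the demand price is (127 - 27)/5 = 20 and the supply price is (33 + 27)/5 = 12.
Deadweight loss = ½ · (20 - 12) · (47 - 27) = ½ · 8 · 20 = 80.

80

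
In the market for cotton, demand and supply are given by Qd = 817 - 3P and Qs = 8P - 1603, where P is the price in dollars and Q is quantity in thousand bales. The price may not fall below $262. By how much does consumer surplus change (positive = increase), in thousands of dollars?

Setting quantity demanded equal to quantity supplied, 817 - 3P = 8P - 1603, gives P* = 220 and Q* = 157.
Since 262 > 220, the floor is binding.
At P = 262: Qd = 817 - 3·262 = 31 and Qs = 8·262 - 1603 = 493.
Consumer surplus without the control is ½ · (817/3 - 220) · 157 = 24649/6.
With the floor, consumers buy 31 units at 262, so CS = ½ · (817/3 - 262) · 31 = 961/6.
Change in consumer surplus = 961/6 - 24649/6 = -3948.

-3948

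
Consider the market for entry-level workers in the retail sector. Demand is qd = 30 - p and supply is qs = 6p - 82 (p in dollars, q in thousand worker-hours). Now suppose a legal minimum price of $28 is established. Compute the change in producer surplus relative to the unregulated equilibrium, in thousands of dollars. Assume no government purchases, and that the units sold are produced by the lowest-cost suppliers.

12

In a free market, 30 - p = 6p - 82 gives the equilibrium p* = 16, q* = 14.
The floor of 28 is above the equilibrium price 16, so it binds.
At p = 28: qd = 30 - 28 = 2 and qs = 6·28 - 82 = 86.
Producer surplus without the control is ½ · (16 - 41/3) · 14 = 49/3.
With the floor, 2 units are sold at 28. The supply price at q = 2 is 14, so PS = ½ · [(28 - 41/3) + (28 - 14)] · 2 = 85/3.
Change in producer surplus = 85/3 - 49/3 = 12.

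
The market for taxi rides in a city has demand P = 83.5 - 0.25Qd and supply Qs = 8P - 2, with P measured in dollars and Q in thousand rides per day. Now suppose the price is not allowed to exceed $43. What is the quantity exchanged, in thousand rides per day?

222

Rearranging demand gives Qd = 334 - 4P. Setting quantity demanded equal to quantity supplied, 334 - 4P = 8P - 2, gives P* = 28 and Q* = 222.
Since 43 is above P* = 28, the ceiling does not bind and the free-market outcome prevails.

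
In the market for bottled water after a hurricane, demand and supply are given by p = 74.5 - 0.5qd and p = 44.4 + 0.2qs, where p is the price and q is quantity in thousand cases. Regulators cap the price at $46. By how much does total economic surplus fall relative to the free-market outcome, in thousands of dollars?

Rearranging demand gives qd = 149 - 2p; rearranging supply gives qs = 5p - 222. Setting quantity demanded equal to quantity supplied, 149 - 2p = 5p - 222, gives p* = 53 and q* = 43.
Since 46 < 53, the ceiling is binding.
At p = 46: qd = 149 - 2·46 = 57 and qs = 5·46 - 222 = 8.
Quantity traded falls to 8. At q = 8 the demand price is (149 - 8)/2 = 70.5 and the supply price is (222 + 8)/5 = 46.
Deadweight loss = ½ · (70.5 - 46) · (43 - 8) = ½ · 24.5 · 35 = 428.75.

428.75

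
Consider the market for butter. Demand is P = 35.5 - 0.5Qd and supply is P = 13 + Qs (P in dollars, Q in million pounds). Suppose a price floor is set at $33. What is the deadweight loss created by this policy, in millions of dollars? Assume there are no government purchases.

75

Rearranging demand gives Qd = 71 - 2P; rearranging supply gives Qs = P - 13. In a free market, 71 - 2P = P - 13 gives the equilibrium P* = 28, Q* = 15.
Because the floor (33) lies above the market-clearing price, it is binding.
At P = 33: Qd = 71 - 2·33 = 5 and Qs = 33 - 13 = 20.
Quantity traded falls to 5. At Q = 5 the demand price is (71 - 5)/2 = 33 and the supply price is 13 + 5 = 18.
Deadweight loss = ½ · (33 - 18) · (15 - 5) = ½ · 15 · 10 = 75.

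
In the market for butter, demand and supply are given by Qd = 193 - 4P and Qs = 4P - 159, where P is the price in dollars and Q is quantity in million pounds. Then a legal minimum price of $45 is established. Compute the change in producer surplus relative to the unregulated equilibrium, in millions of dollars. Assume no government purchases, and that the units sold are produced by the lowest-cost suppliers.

In a free market, 193 - 4P = 4P - 159 gives the equilibrium P* = 44, Q* = 17.
The floor of 45 is above the equilibrium price 44, so it binds.
At P = 45: Qd = 193 - 4·45 = 13 and Qs = 4·45 - 159 = 21.
Producer surplus without the control is ½ · (44 - 39.75) · 17 = 36.125.
With the floor, 13 units are sold at 45. The supply price at Q = 13 is 43, so PS = ½ · [(45 - 39.75) + (45 - 43)] · 13 = 47.125.
Change in producer surplus = 47.125 - 36.125 = 11.

11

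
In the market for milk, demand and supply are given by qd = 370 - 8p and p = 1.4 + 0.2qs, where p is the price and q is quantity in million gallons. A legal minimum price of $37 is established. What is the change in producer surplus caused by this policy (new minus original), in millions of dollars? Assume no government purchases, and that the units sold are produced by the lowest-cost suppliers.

182.4

Rearranging supply gives qs = 5p - 7. Without the control the market clears where 370 - 8p = 5p - 7, i.e. p* = 29 and q* = 138.
The floor of 37 is above the equilibrium price 29, so it binds.
At p = 37: qd = 370 - 8·37 = 74 and qs = 5·37 - 7 = 178.
Producer surplus without the control is ½ · (29 - 1.4) · 138 = 1904.4.
With the floor, 74 units are sold at 37. The supply price at q = 74 is 16.2, so PS = ½ · [(37 - 1.4) + (37 - 16.2)] · 74 = 2086.8.
Change in producer surplus = 2086.8 - 1904.4 = 182.4.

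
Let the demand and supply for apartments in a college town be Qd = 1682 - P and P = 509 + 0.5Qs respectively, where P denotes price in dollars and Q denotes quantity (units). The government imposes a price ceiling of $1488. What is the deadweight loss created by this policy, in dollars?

0

Rearranging supply gives Qs = 2P - 1018. Setting quantity demanded equal to quantity supplied, 1682 - P = 2P - 1018, gives P* = 900 and Q* = 782.
Since 1488 is above P* = 900, the ceiling does not bind and the free-market outcome prevails.
Since the control does not bind, no trades are prevented and deadweight loss is zero.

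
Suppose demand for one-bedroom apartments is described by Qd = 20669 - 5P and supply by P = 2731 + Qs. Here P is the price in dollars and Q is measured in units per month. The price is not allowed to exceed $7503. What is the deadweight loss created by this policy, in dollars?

Rearranging supply gives Qs = P - 2731. In a free market, 20669 - 5P = P - 2731 gives the equilibrium P* = 3900, Q* = 1169.
The ceiling of 7503 is above the equilibrium price 3900, so it is not binding; the market clears at P* = 3900, Q* = 1169.
Since the control does not bind, no trades are prevented and deadweight loss is zero.

0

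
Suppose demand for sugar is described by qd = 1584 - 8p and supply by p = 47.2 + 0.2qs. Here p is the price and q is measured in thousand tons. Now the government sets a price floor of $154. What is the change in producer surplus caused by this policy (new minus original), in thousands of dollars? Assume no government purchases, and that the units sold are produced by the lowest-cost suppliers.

Rearranging supply gives qs = 5p - 236. Equilibrium: 1584 - 8p = 5p - 236, so 1820 = 13p and p* = 140, q* = 464.
The floor of 154 is above the equilibrium price 140, so it binds.
At p = 154: qd = 1584 - 8·154 = 352 and qs = 5·154 - 236 = 534.
Producer surplus without the control is ½ · (140 - 47.2) · 464 = 21529.6.
With the floor, 352 units are sold at 154. The supply price at q = 352 is 117.6, so PS = ½ · [(154 - 47.2) + (154 - 117.6)] · 352 = 25203.2.
Change in producer surplus = 25203.2 - 21529.6 = 3673.6.

3673.6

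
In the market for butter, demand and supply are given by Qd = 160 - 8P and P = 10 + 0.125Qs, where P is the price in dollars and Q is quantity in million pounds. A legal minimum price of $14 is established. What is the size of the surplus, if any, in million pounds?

Rearranging supply gives Qs = 8P - 80. Equilibrium: 160 - 8P = 8P - 80, so 240 = 16P and P* = 15, Q* = 40.
The floor of 14 is below the equilibrium price 15, so it is not binding; the market clears at P* = 15, Q* = 40.
Since the control does not bind, there is no surplus.

0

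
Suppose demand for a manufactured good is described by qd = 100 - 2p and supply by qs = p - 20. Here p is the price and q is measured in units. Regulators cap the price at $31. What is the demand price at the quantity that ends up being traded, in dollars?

44.5

Without the control the market clears where 100 - 2p = p - 20, i.e. p* = 40 and q* = 20.
The ceiling of 31 is below the equilibrium price 40, so it binds.
At p = 31: qd = 100 - 2·31 = 38 and qs = 31 - 20 = 11.
Only 11 units reach the market. On the demand curve, the marginal buyer's willingness to pay at q = 11 is (100 - 11)/2 = 44.5.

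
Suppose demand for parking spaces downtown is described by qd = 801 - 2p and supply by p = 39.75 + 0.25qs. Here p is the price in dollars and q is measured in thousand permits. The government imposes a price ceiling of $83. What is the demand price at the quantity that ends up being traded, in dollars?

314

Rearranging supply gives qs = 4p - 159. Setting quantity demanded equal to quantity supplied, 801 - 2p = 4p - 159, gives p* = 160 and q* = 481.
The ceiling of 83 is below the equilibrium price 160, so it binds.
At p = 83: qd = 801 - 2·83 = 635 and qs = 4·83 - 159 = 173.
Only 173 units reach the market. On the demand curve, the marginal buyer's willingness to pay at q = 173 is (801 - 173)/2 = 314.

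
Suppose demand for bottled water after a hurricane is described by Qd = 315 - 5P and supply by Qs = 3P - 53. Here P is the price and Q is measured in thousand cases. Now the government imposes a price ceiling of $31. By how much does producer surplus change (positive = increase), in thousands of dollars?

Without the control the market clears where 315 - 5P = 3P - 53, i.e. P* = 46 and Q* = 85.
The ceiling of 31 is below the equilibrium price 46, so it binds.
At P = 31: Qd = 315 - 5·31 = 160 and Qs = 3·31 - 53 = 40.
Producer surplus without the control is ½ · (46 - 53/3) · 85 = 7225/6.
With the ceiling, producers sell 40 units at 31, so PS = ½ · (31 - 53/3) · 40 = 800/3.
Change in producer surplus = 800/3 - 7225/6 = -937.5.

-937.5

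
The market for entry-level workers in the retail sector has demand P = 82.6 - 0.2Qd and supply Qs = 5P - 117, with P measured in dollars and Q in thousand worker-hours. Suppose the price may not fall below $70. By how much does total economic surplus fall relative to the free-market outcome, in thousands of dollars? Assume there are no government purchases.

Rearranging demand gives Qd = 413 - 5P. Setting quantity demanded equal to quantity supplied, 413 - 5P = 5P - 117, gives P* = 53 and Q* = 148.
The floor of 70 is above the equilibrium price 53, so it binds.
At P = 70: Qd = 413 - 5·70 = 63 and Qs = 5·70 - 117 = 233.
Quantity traded falls to 63. At Q = 63 the demand price is (413 - 63)/5 = 70 and the supply price is (117 + 63)/5 = 36.
Deadweight loss = ½ · (70 - 36) · (148 - 63) = ½ · 34 · 85 = 1445.

1445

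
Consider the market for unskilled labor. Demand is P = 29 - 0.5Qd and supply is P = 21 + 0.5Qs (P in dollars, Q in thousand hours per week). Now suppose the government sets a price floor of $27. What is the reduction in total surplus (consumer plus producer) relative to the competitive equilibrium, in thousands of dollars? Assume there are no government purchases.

8

Rearranging demand gives Qd = 58 - 2P; rearranging supply gives Qs = 2P - 42. Setting quantity demanded equal to quantity supplied, 58 - 2P = 2P - 42, gives P* = 25 and Q* = 8.
Because the floor (27) lies above the market-clearing price, it is binding.
At P = 27: Qd = 58 - 2·27 = 4 and Qs = 2·27 - 42 = 12.
Quantity traded falls to 4. At Q = 4 the demand price is (58 - 4)/2 = 27 and the supply price is (42 + 4)/2 = 23.
Deadweight loss = ½ · (27 - 23) · (8 - 4) = ½ · 4 · 4 = 8.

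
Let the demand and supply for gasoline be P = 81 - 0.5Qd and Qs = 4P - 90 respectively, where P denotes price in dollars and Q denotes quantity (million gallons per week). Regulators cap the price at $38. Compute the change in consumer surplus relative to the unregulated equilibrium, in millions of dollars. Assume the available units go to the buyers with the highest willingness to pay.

184

Rearranging demand gives Qd = 162 - 2P. Equilibrium: 162 - 2P = 4P - 90, so 252 = 6P and P* = 42, Q* = 78.
The ceiling of 38 is below the equilibrium price 42, so it binds.
At P = 38: Qd = 162 - 2·38 = 86 and Qs = 4·38 - 90 = 62.
Consumer surplus without the control is ½ · (81 - 42) · 78 = 1521.
With the ceiling, 62 units are sold at 38 (assume they go to the highest-value buyers). The demand price at Q = 62 is 50, so CS = ½ · [(81 - 38) + (50 - 38)] · 62 = 1705.
Change in consumer surplus = 1705 - 1521 = 184.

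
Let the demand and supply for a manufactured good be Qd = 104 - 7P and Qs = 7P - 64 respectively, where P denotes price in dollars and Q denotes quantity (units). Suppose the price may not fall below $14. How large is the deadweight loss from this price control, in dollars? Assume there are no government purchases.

28

In a free market, 104 - 7P = 7P - 64 gives the equilibrium P* = 12, Q* = 20.
Because the floor (14) lies above the market-clearing price, it is binding.
At P = 14: Qd = 104 - 7·14 = 6 and Qs = 7·14 - 64 = 34.
Quantity traded falls to 6. At Q = 6 the demand price is (104 - 6)/7 = 14 and the supply price is (64 + 6)/7 = 10.
Deadweight loss = ½ · (14 - 10) · (20 - 6) = ½ · 4 · 14 = 28.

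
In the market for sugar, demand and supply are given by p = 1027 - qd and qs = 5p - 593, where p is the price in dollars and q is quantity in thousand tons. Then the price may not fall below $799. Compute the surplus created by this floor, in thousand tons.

3174

Rearranging demand gives qd = 1027 - p. Equilibrium: 1027 - p = 5p - 593, so 1620 = 6p and p* = 270, q* = 757.
The floor of 799 is above the equilibrium price 270, so it binds.
At p = 799: qd = 1027 - 799 = 228 and qs = 5·799 - 593 = 3402.
Surplus = qs - qd = 3402 - 228 = 3174.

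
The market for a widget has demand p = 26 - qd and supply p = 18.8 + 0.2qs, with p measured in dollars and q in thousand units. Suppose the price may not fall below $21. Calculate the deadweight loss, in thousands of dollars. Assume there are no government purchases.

0.6

Rearranging demand gives qd = 26 - p; rearranging supply gives qs = 5p - 94. Equilibrium: 26 - p = 5p - 94, so 120 = 6p and p* = 20, q* = 6.
The floor of 21 is above the equilibrium price 20, so it binds.
At p = 21: qd = 26 - 21 = 5 and qs = 5·21 - 94 = 11.
Quantity traded falls to 5. At q = 5 the demand price is 26 - 5 = 21 and the supply price is (94 + 5)/5 = 19.8.
Deadweight loss = ½ · (21 - 19.8) · (6 - 5) = ½ · 1.2 · 1 = 0.6.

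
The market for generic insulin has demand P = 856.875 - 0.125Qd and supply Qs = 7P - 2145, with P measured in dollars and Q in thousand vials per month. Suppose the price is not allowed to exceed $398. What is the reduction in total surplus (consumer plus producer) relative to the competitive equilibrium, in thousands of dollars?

Rearranging demand gives Qd = 6855 - 8P. In a free market, 6855 - 8P = 7P - 2145 gives the equilibrium P* = 600, Q* = 2055.
Since 398 < 600, the ceiling is binding.
At P = 398: Qd = 6855 - 8·398 = 3671 and Qs = 7·398 - 2145 = 641.
Quantity traded falls to 641. At Q = 641 the demand price is (6855 - 641)/8 = 776.75 and the supply price is (2145 + 641)/7 = 398.
Deadweight loss = ½ · (776.75 - 398) · (2055 - 641) = ½ · 378.75 · 1414 = 267776.25.

267776.25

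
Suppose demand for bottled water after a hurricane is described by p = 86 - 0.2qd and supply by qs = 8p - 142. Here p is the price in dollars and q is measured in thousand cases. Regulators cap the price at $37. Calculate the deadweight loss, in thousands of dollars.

Rearranging demand gives qd = 430 - 5p. In a free market, 430 - 5p = 8p - 142 gives the equilibrium p* = 44, q* = 210.
Because the ceiling (37) lies below the market-clearing price, it is binding.
At p = 37: qd = 430 - 5·37 = 245 and qs = 8·37 - 142 = 154.
Quantity traded falls to 154. At q = 154 the demand price is (430 - 154)/5 = 55.2 and the supply price is (142 + 154)/8 = 37.
Deadweight loss = ½ · (55.2 - 37) · (210 - 154) = ½ · 18.2 · 56 = 509.6.

509.6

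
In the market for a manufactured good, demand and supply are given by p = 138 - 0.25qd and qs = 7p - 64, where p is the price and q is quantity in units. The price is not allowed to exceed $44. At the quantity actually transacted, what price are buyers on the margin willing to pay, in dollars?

Rearranging demand gives qd = 552 - 4p. Without the control the market clears where 552 - 4p = 7p - 64, i.e. p* = 56 and q* = 328.
Since 44 < 56, the ceiling is binding.
At p = 44: qd = 552 - 4·44 = 376 and qs = 7·44 - 64 = 244.
Only 244 units reach the market. On the demand curve, the marginal buyer's willingness to pay at q = 244 is (552 - 244)/4 = 77.

77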